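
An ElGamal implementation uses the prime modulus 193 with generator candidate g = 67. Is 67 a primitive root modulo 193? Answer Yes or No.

No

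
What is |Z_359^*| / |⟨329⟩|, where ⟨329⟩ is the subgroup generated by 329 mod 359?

By Lagrange's theorem, ord_359(329) divides φ(359) = 359 − 1 = 358 = 2 · 179.
Divisors of 358: 1, 2, 179, 358.
Evaluate successive powers at the divisors of 358:
329^1 ≡ 329 (mod 359)
329^2 ≡ 182 (mod 359)
329^179 ≡ 358 (mod 359)
329^358 ≡ 1 (mod 359) ✓
Thus |⟨329⟩| = ord(329) = 358.
[(Z/359Z)^× : ⟨329⟩] = 358/358 = 1.

1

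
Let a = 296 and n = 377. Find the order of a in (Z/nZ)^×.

42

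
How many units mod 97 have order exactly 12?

φ(97) = 97 − 1 = 96 = 2^5 · 3.
(Z/97Z)^× is cyclic (|G| = 96); a cyclic group of order m has exactly φ(d) elements of each order d | m, and none otherwise.
12 = 2^2 · 3 divides 96, and φ(12) = 4.

4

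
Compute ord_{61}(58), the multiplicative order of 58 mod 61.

5

ord(58) | φ(61) = 61 − 1 = 60 = 2^2 · 3 · 5.
Divisors of 60: 1, 2, 3, 4, 5, 6, 10, 12, 15, 20, 30, 60.
Evaluate successive powers at the divisors of 60:
58^1 ≡ 58 (mod 61)
58^2 ≡ 9 (mod 61)
58^3 ≡ 34 (mod 61)
58^4 ≡ 20 (mod 61)
58^5 ≡ 1 (mod 61) ✓
Hence ord(58) = 5.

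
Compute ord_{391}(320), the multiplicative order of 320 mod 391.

By Lagrange's theorem, ord_391(320) divides φ(391) = φ(17·23) = (17−1)·(23−1) = 16·22 = 352 = 2^5 · 11.
Divisors of 352: 1, 2, 4, 8, 11, 16, 22, 32, 44, 88, 176, 352.
Evaluate successive powers at the divisors of 352:
320^1 ≡ 320 (mod 391)
320^2 ≡ 349 (mod 391)
320^4 ≡ 200 (mod 391)
320^8 ≡ 118 (mod 391)
320^11 ≡ 367 (mod 391)
320^16 ≡ 239 (mod 391)
320^22 ≡ 185 (mod 391)
320^32 ≡ 35 (mod 391)
320^44 ≡ 208 (mod 391)
320^88 ≡ 254 (mod 391)
320^176 ≡ 1 (mod 391) ✓
Therefore the multiplicative order of 320 modulo 391 is 176.

176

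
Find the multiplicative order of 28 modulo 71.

ord(28) | φ(71) = 71 − 1 = 70 = 2 · 5 · 7.
Divisors of 70: 1, 2, 5, 7, 10, 14, 35, 70.
Check 28^d mod 71 for each divisor in increasing order:
28^1 ≡ 28 (mod 71)
28^2 ≡ 3 (mod 71)
28^5 ≡ 39 (mod 71)
28^7 ≡ 46 (mod 71)
28^10 ≡ 30 (mod 71)
28^14 ≡ 57 (mod 71)
28^35 ≡ 70 (mod 71)
28^70 ≡ 1 (mod 71) ✓
Therefore the multiplicative order of 28 modulo 71 is 70.

70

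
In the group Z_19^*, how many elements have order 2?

1

φ(19) = 19 − 1 = 18 = 2 · 3^2.
(Z/19Z)^× is cyclic (|G| = 18); a cyclic group of order m has exactly φ(d) elements of each order d | m, and none otherwise.
2 | 18, and φ(2) = 2 − 1 = 1.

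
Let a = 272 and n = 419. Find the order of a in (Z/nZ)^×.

The order of 272 must divide φ(419) = 419 − 1 = 418 = 2 · 11 · 19.
Divisors of 418: 1, 2, 11, 19, 22, 38, 209, 418.
Test each divisor d:
272^1 ≡ 272
272^2 ≡ 240
272^11 ≡ 283
272^19 ≡ 119
272^22 ≡ 60
272^38 ≡ 334
272^209 ≡ 418
272^418 ≡ 1
The smallest such exponent is 418, so the order of 272 is 418.

418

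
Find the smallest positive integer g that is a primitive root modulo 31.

3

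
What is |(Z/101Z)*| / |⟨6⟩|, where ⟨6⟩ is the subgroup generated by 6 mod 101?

10

The order of 6 must divide φ(101) = 101 − 1 = 100 = 2^2 · 5^2.
Divisors of 100: 1, 2, 4, 5, 10, 20, 25, 50, 100.
Evaluate successive powers at the divisors of 100:
6^1 ≡ 6
6^2 ≡ 36
6^4 ≡ 84
6^5 ≡ 100
6^10 ≡ 1
Thus |⟨6⟩| = ord(6) = 10.
Index = |(Z/101Z)^×| / |⟨6⟩| = 100 / 10 = 10.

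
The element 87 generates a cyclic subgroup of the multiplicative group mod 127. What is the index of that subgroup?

By Lagrange's theorem, ord_127(87) divides φ(127) = 127 − 1 = 126 = 2 · 3^2 · 7.
Divisors of 126: 1, 2, 3, 6, 7, 9, 14, 18, 21, 42, 63, 126.
Compute 87^d (mod 127) for the divisors d until we hit 1:
87^1 ≡ 87
87^2 ≡ 76
87^3 ≡ 8
87^6 ≡ 64
87^7 ≡ 107
87^9 ≡ 4
87^14 ≡ 19
87^18 ≡ 16
87^21 ≡ 1
The order of 87 is 21, so the subgroup it generates has 21 elements.
Index = |(Z/127Z)^×| / |⟨87⟩| = 126 / 21 = 6.

6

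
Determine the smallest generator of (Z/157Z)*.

5

φ(157) = 157 − 1 = 156 = 2^2 · 3 · 13.
g is a primitive root iff g^(156/q) ≢ 1 (mod 157) for each prime q ∈ {2, 3, 13}.
g = 2: 2^78 ≡ 156; 2^52 ≡ 1 — hits 1, so not a primitive root.
g = 3: 3^78 ≡ 1 — hits 1, so not a primitive root.
g = 4: 4^78 ≡ 1 — hits 1, so not a primitive root.
g = 5: 5^78 ≡ 156; 5^52 ≡ 12; 5^12 ≡ 130 — none is 1, so 5 is a primitive root.
So 5 is the smallest generator of (Z/157Z)^×.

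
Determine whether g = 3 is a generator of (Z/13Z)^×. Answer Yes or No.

No

φ(13) = 13 − 1 = 12 = 2^2 · 3.
An element g generates (Z/13Z)^× iff g^(12/q) ≢ 1 (mod 13) for each prime q ∈ {2, 3}.
3^6 ≡ 1 (mod 13)  [q = 2: ≡ 1 ✗]
3^4 ≡ 3 (mod 13)  [q = 3: ≢ 1 ✓]
Since 3^6 ≡ 1, the order of 3 divides 6 < 12, so 3 is not a primitive root.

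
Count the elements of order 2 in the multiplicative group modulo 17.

φ(17) = 17 − 1 = 16 = 2^4.
In a cyclic group of order 16, there are φ(d) elements of order d for each divisor d of 16, and zero for non-divisors.
2 | 16, and φ(2) = 2 − 1 = 1.

1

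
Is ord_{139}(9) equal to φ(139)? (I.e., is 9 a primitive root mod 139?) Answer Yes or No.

φ(139) = 139 − 1 = 138 = 2 · 3 · 23.
9 is a primitive root mod 139 iff 9^(φ(139)/q) ≢ 1 for every prime q | φ(139), i.e. q ∈ {2, 3, 23}.
9^69 ≡ 1 (mod 139)  [q = 2: ≡ 1 ✗]
9^46 ≡ 96 (mod 139)  [q = 3: ≢ 1 ✓]
9^6 ≡ 44 (mod 139)  [q = 23: ≢ 1 ✓]
9^69 ≡ 1 shows ord(9) | 69, strictly less than φ(139); not a primitive root.

No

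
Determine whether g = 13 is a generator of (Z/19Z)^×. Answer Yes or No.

Yes

φ(19) = 19 − 1 = 18 = 2 · 3^2.
An element g generates (Z/19Z)^× iff g^(18/q) ≢ 1 (mod 19) for each prime q ∈ {2, 3}.
13^9 ≡ 18 (mod 19)  [q = 2: ≢ 1 ✓]
13^6 ≡ 11 (mod 19)  [q = 3: ≢ 1 ✓]
Every test exponent gives a nontrivial residue, hence 13 generates the full group.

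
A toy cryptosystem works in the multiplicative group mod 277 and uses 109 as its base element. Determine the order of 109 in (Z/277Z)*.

Since 109 ∈ (Z/277Z)^×, its order divides φ(277) = 277 − 1 = 276 = 2^2 · 3 · 23.
Divisors of 276: 1, 2, 3, 4, 6, 12, 23, 46, 69, 92, 138, 276.
Evaluate successive powers at the divisors of 276:
109^1 ≡ 109 (mod 277)
109^2 ≡ 247 (mod 277)
109^3 ≡ 54 (mod 277)
109^4 ≡ 69 (mod 277)
109^6 ≡ 146 (mod 277)
109^12 ≡ 264 (mod 277)
109^23 ≡ 60 (mod 277)
109^46 ≡ 276 (mod 277)
109^69 ≡ 217 (mod 277)
109^92 ≡ 1 (mod 277) ✓
Therefore the multiplicative order of 109 modulo 277 is 92.

92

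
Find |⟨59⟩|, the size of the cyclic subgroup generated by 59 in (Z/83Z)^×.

41

By Lagrange's theorem, ord_83(59) divides φ(83) = 83 − 1 = 82 = 2 · 41.
Divisors of 82: 1, 2, 41, 82.
Test each divisor d:
59^1 ≡ 59 (mod 83)
59^2 ≡ 78 (mod 83)
59^41 ≡ 1 (mod 83) ✓
The smallest such exponent is 41, so the order of 59 is 41.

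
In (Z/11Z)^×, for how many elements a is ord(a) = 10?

φ(11) = 11 − 1 = 10 = 2 · 5.
Since (Z/11Z)^× is cyclic of order 10, the number of elements of order d is φ(d) when d | 10 and 0 otherwise.
10 = 2 · 5 divides 10, and φ(10) = 4.

4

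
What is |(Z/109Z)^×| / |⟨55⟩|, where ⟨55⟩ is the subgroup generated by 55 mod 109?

ord(55) | φ(109) = 109 − 1 = 108 = 2^2 · 3^3.
Divisors of 108: 1, 2, 3, 4, 6, 9, 12, 18, 27, 36, 54, 108.
Test each divisor d:
55^1 ≡ 55 (mod 109)
55^2 ≡ 82 (mod 109)
55^3 ≡ 41 (mod 109)
55^4 ≡ 75 (mod 109)
55^6 ≡ 46 (mod 109)
55^9 ≡ 33 (mod 109)
55^12 ≡ 45 (mod 109)
55^18 ≡ 108 (mod 109)
55^27 ≡ 76 (mod 109)
55^36 ≡ 1 (mod 109) ✓
So ord_109(55) = 36, hence |⟨55⟩| = 36.
Index = |(Z/109Z)^×| / |⟨55⟩| = 108 / 36 = 3.

3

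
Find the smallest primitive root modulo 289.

3

φ(289) = φ(17^2) = 17·(17−1) = 272 = 2^4 · 17.
Test candidates g = 2, 3, … against the prime factors q ∈ {2, 17} of φ(289): g is a generator iff g^(272/q) ≢ 1 for every such q.
g = 2: 2^136 ≡ 1 — hits 1, so not a primitive root.
g = 3: 3^136 ≡ 288; 3^16 ≡ 171 — none is 1, so 3 is a primitive root.
The smallest primitive root modulo 289 is 3.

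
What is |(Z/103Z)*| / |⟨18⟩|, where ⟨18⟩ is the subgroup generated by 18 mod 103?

Since 18 ∈ (Z/103Z)^×, its order divides φ(103) = 103 − 1 = 102 = 2 · 3 · 17.
Divisors of 102: 1, 2, 3, 6, 17, 34, 51, 102.
Evaluate successive powers at the divisors of 102:
18^1 ≡ 18 (mod 103)
18^2 ≡ 15 (mod 103)
18^3 ≡ 64 (mod 103)
18^6 ≡ 79 (mod 103)
18^17 ≡ 56 (mod 103)
18^34 ≡ 46 (mod 103)
18^51 ≡ 1 (mod 103) ✓
So ord_103(18) = 51, hence |⟨18⟩| = 51.
[(Z/103Z)^× : ⟨18⟩] = 102/51 = 2.

2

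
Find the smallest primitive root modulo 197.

φ(197) = 197 − 1 = 196 = 2^2 · 7^2.
g is a primitive root iff g^(196/q) ≢ 1 (mod 197) for each prime q ∈ {2, 7}.
g = 2: 2^98 ≡ 196; 2^28 ≡ 104 — none is 1, so 2 is a primitive root.
The smallest primitive root modulo 197 is 2.

2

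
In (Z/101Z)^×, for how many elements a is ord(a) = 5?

φ(101) = 101 − 1 = 100 = 2^2 · 5^2.
Since (Z/101Z)^× is cyclic of order 100, the number of elements of order d is φ(d) when d | 100 and 0 otherwise.
5 | 100, and φ(5) = 5 − 1 = 4.

4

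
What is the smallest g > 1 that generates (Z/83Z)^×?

φ(83) = 83 − 1 = 82 = 2 · 41.
Test candidates g = 2, 3, … against the prime factors q ∈ {2, 41} of φ(83): g is a generator iff g^(82/q) ≢ 1 for every such q.
g = 2: 2^41 ≡ 82; 2^2 ≡ 4 — none is 1, so 2 is a primitive root.
So 2 is the smallest generator of (Z/83Z)^×.

2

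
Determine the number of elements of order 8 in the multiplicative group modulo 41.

4

φ(41) = 41 − 1 = 40 = 2^3 · 5.
In a cyclic group of order 40, there are φ(d) elements of order d for each divisor d of 40, and zero for non-divisors.
8 = 2^3 divides 40, and φ(8) = 4.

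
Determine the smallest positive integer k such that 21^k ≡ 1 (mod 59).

By Lagrange's theorem, ord_59(21) divides φ(59) = 59 − 1 = 58 = 2 · 29.
Divisors of 58: 1, 2, 29, 58.
Check 21^d mod 59 for each divisor in increasing order:
21^1 ≡ 21
21^2 ≡ 28
21^29 ≡ 1
So ord_59(21) = 29.

29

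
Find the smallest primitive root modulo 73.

φ(73) = 73 − 1 = 72 = 2^3 · 3^2.
g is a primitive root iff g^(72/q) ≢ 1 (mod 73) for each prime q ∈ {2, 3}.
g = 2: 2^36 ≡ 1 — hits 1, so not a primitive root.
g = 3: 3^36 ≡ 1 — hits 1, so not a primitive root.
g = 4: 4^36 ≡ 1 — hits 1, so not a primitive root.
g = 5: 5^36 ≡ 72; 5^24 ≡ 8 — none is 1, so 5 is a primitive root.
The smallest primitive root modulo 73 is 5.

5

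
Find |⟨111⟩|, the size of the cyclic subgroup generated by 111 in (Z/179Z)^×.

178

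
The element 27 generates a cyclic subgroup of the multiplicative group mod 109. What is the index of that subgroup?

By Lagrange's theorem, ord_109(27) divides φ(109) = 109 − 1 = 108 = 2^2 · 3^3.
Divisors of 108: 1, 2, 3, 4, 6, 9, 12, 18, 27, 36, 54, 108.
Test each divisor d:
27^1 ≡ 27 (mod 109)
27^2 ≡ 75 (mod 109)
27^3 ≡ 63 (mod 109)
27^4 ≡ 66 (mod 109)
27^6 ≡ 45 (mod 109)
27^9 ≡ 1 (mod 109) ✓
Thus |⟨27⟩| = ord(27) = 9.
Index = |(Z/109Z)^×| / |⟨27⟩| = 108 / 9 = 12.

12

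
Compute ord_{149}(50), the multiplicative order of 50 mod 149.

148

Since 50 ∈ (Z/149Z)^×, its order divides φ(149) = 149 − 1 = 148 = 2^2 · 37.
Divisors of 148: 1, 2, 4, 37, 74, 148.
Compute 50^d (mod 149) for the divisors d until we hit 1:
50^1 ≡ 50
50^2 ≡ 116
50^4 ≡ 46
50^37 ≡ 105
50^74 ≡ 148
50^148 ≡ 1
Hence ord(50) = 148.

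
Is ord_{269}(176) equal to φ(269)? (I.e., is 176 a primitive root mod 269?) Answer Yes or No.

No

φ(269) = 269 − 1 = 268 = 2^2 · 67.
Test 176^(268/q) mod 269 for each prime factor q of 268:
176^134 ≡ 1 (mod 269)  [q = 2: ≡ 1 ✗]
176^4 ≡ 67 (mod 269)  [q = 67: ≢ 1 ✓]
The check at q = 2 fails, so 176 generates a proper subgroup.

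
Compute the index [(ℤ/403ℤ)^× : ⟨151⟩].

Since 151 ∈ (Z/403Z)^×, its order divides φ(403) = φ(13·31) = (13−1)·(31−1) = 12·30 = 360 = 2^3 · 3^2 · 5.
Divisors of 360: 1, 2, 3, 4, 5, 6, 8, 9, 10, 12, 15, 18, 20, 24, 30, 36, 40, 45, 60, 72, 90, 120, 180, 360.
Evaluate successive powers at the divisors of 360:
151^1 ≡ 151 (mod 403)
151^2 ≡ 233 (mod 403)
151^3 ≡ 122 (mod 403)
151^4 ≡ 287 (mod 403)
151^5 ≡ 216 (mod 403)
151^6 ≡ 376 (mod 403)
151^8 ≡ 157 (mod 403)
151^9 ≡ 333 (mod 403)
151^10 ≡ 311 (mod 403)
151^12 ≡ 326 (mod 403)
151^15 ≡ 278 (mod 403)
151^18 ≡ 64 (mod 403)
151^20 ≡ 1 (mod 403) ✓
Thus |⟨151⟩| = ord(151) = 20.
The index is φ(403) / ord(151) = 360 / 20 = 18.

18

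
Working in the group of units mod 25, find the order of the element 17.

20

By Lagrange's theorem, ord_25(17) divides φ(25) = φ(5^2) = 5·(5−1) = 20 = 2^2 · 5.
Divisors of 20: 1, 2, 4, 5, 10, 20.
Compute 17^d (mod 25) for the divisors d until we hit 1:
17^1 ≡ 17
17^2 ≡ 14
17^4 ≡ 21
17^5 ≡ 7
17^10 ≡ 24
17^20 ≡ 1
Hence ord(17) = 20.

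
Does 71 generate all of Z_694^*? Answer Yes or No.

φ(694) = φ(2)·φ(347) = 1·346 = 346 = 2 · 173.
71 is a primitive root mod 694 iff 71^(φ(694)/q) ≢ 1 for every prime q | φ(694), i.e. q ∈ {2, 173}.
71^173 ≡ 1 (mod 694)  [q = 2: ≡ 1 ✗]
71^2 ≡ 183 (mod 694)  [q = 173: ≢ 1 ✓]
The check at q = 2 fails, so 71 generates a proper subgroup.

No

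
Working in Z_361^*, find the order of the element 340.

171

Since 340 ∈ (Z/361Z)^×, its order divides φ(361) = φ(19^2) = 19·(19−1) = 342 = 2 · 3^2 · 19.
Divisors of 342: 1, 2, 3, 6, 9, 18, 19, 38, 57, 114, 171, 342.
Evaluate successive powers at the divisors of 342:
340^1 ≡ 340 (mod 361)
340^2 ≡ 80 (mod 361)
340^3 ≡ 125 (mod 361)
340^6 ≡ 102 (mod 361)
340^9 ≡ 115 (mod 361)
340^18 ≡ 229 (mod 361)
340^19 ≡ 245 (mod 361)
340^38 ≡ 99 (mod 361)
340^57 ≡ 68 (mod 361)
340^114 ≡ 292 (mod 361)
340^171 ≡ 1 (mod 361) ✓
So ord_361(340) = 171.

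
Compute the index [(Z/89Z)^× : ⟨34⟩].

22

By Lagrange's theorem, ord_89(34) divides φ(89) = 89 − 1 = 88 = 2^3 · 11.
Divisors of 88: 1, 2, 4, 8, 11, 22, 44, 88.
Evaluate successive powers at the divisors of 88:
34^1 ≡ 34 (mod 89)
34^2 ≡ 88 (mod 89)
34^4 ≡ 1 (mod 89) ✓
Thus |⟨34⟩| = ord(34) = 4.
[(Z/89Z)^× : ⟨34⟩] = 88/4 = 22.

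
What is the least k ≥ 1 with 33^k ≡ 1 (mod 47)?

46

The order of 33 must divide φ(47) = 47 − 1 = 46 = 2 · 23.
Divisors of 46: 1, 2, 23, 46.
Evaluate successive powers at the divisors of 46:
33^1 ≡ 33 (mod 47)
33^2 ≡ 8 (mod 47)
33^23 ≡ 46 (mod 47)
33^46 ≡ 1 (mod 47) ✓
Therefore the multiplicative order of 33 modulo 47 is 46.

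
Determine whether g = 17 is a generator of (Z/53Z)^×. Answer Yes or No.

φ(53) = 53 − 1 = 52 = 2^2 · 13.
Test 17^(52/q) mod 53 for each prime factor q of 52:
17^26 ≡ 1 (mod 53)  [q = 2: ≡ 1 ✗]
17^4 ≡ 46 (mod 53)  [q = 13: ≢ 1 ✓]
The check at q = 2 fails, so 17 generates a proper subgroup.

No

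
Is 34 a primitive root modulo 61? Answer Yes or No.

φ(61) = 61 − 1 = 60 = 2^2 · 3 · 5.
Test 34^(60/q) mod 61 for each prime factor q of 60:
34^30 ≡ 1 (mod 61)  [q = 2: ≡ 1 ✗]
34^20 ≡ 1 (mod 61)  [q = 3: ≡ 1 ✗]
34^12 ≡ 58 (mod 61)  [q = 5: ≢ 1 ✓]
Since 34^30 ≡ 1, the order of 34 divides 30 < 60, so 34 is not a primitive root.

No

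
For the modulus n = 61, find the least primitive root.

2

φ(61) = 61 − 1 = 60 = 2^2 · 3 · 5.
g is a primitive root iff g^(60/q) ≢ 1 (mod 61) for each prime q ∈ {2, 3, 5}.
g = 2: 2^30 ≡ 60; 2^20 ≡ 47; 2^12 ≡ 9 — none is 1, so 2 is a primitive root.
So 2 is the smallest generator of (Z/61Z)^×.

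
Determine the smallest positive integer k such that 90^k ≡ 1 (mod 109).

36

By Lagrange's theorem, ord_109(90) divides φ(109) = 109 − 1 = 108 = 2^2 · 3^3.
Divisors of 108: 1, 2, 3, 4, 6, 9, 12, 18, 27, 36, 54, 108.
Evaluate successive powers at the divisors of 108:
90^1 ≡ 90 (mod 109)
90^2 ≡ 34 (mod 109)
90^3 ≡ 8 (mod 109)
90^4 ≡ 66 (mod 109)
90^6 ≡ 64 (mod 109)
90^9 ≡ 76 (mod 109)
90^12 ≡ 63 (mod 109)
90^18 ≡ 108 (mod 109)
90^27 ≡ 33 (mod 109)
90^36 ≡ 1 (mod 109) ✓
The smallest such exponent is 36, so the order of 90 is 36.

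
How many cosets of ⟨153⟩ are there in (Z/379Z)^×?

1

By Lagrange's theorem, ord_379(153) divides φ(379) = 379 − 1 = 378 = 2 · 3^3 · 7.
Divisors of 378: 1, 2, 3, 6, 7, 9, 14, 18, 21, 27, 42, 54, 63, 126, 189, 378.
Test each divisor d:
153^1 ≡ 153 (mod 379)
153^2 ≡ 290 (mod 379)
153^3 ≡ 27 (mod 379)
153^6 ≡ 350 (mod 379)
153^7 ≡ 111 (mod 379)
153^9 ≡ 354 (mod 379)
153^14 ≡ 193 (mod 379)
153^18 ≡ 246 (mod 379)
153^21 ≡ 199 (mod 379)
153^27 ≡ 293 (mod 379)
153^42 ≡ 185 (mod 379)
153^54 ≡ 195 (mod 379)
153^63 ≡ 52 (mod 379)
153^126 ≡ 51 (mod 379)
153^189 ≡ 378 (mod 379)
153^378 ≡ 1 (mod 379) ✓
So ord_379(153) = 378, hence |⟨153⟩| = 378.
[(Z/379Z)^× : ⟨153⟩] = 378/378 = 1.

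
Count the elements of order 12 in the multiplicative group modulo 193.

4

φ(193) = 193 − 1 = 192 = 2^6 · 3.
Since (Z/193Z)^× is cyclic of order 192, the number of elements of order d is φ(d) when d | 192 and 0 otherwise.
12 = 2^2 · 3 divides 192, and φ(12) = 4.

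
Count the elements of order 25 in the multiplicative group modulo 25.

0

φ(25) = φ(5^2) = 5·(5−1) = 20 = 2^2 · 5.
In a cyclic group of order 20, there are φ(d) elements of order d for each divisor d of 20, and zero for non-divisors.
Since 25 ∤ 20, the count is 0.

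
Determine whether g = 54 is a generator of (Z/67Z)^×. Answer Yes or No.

No

φ(67) = 67 − 1 = 66 = 2 · 3 · 11.
An element g generates (Z/67Z)^× iff g^(66/q) ≢ 1 (mod 67) for each prime q ∈ {2, 3, 11}.
54^33 ≡ 1 (mod 67)  [q = 2: ≡ 1 ✗]
54^22 ≡ 37 (mod 67)  [q = 3: ≢ 1 ✓]
54^6 ≡ 62 (mod 67)  [q = 11: ≢ 1 ✓]
54^33 ≡ 1 shows ord(54) | 33, strictly less than φ(67); not a primitive root.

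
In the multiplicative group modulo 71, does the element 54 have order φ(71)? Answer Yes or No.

No

φ(71) = 71 − 1 = 70 = 2 · 5 · 7.
54 is a primitive root mod 71 iff 54^(φ(71)/q) ≢ 1 for every prime q | φ(71), i.e. q ∈ {2, 5, 7}.
54^35 ≡ 1 (mod 71)  [q = 2: ≡ 1 ✗]
54^14 ≡ 25 (mod 71)  [q = 5: ≢ 1 ✓]
54^10 ≡ 1 (mod 71)  [q = 7: ≡ 1 ✗]
Since 54^35 ≡ 1, the order of 54 divides 35 < 70, so 54 is not a primitive root.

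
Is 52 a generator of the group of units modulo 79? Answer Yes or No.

φ(79) = 79 − 1 = 78 = 2 · 3 · 13.
52 is a primitive root mod 79 iff 52^(φ(79)/q) ≢ 1 for every prime q | φ(79), i.e. q ∈ {2, 3, 13}.
52^39 ≡ 1 (mod 79)  [q = 2: ≡ 1 ✗]
52^26 ≡ 1 (mod 79)  [q = 3: ≡ 1 ✗]
52^6 ≡ 65 (mod 79)  [q = 13: ≢ 1 ✓]
The check at q = 2 fails, so 52 generates a proper subgroup.

No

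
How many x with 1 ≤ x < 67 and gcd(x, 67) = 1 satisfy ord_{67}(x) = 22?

10

φ(67) = 67 − 1 = 66 = 2 · 3 · 11.
In a cyclic group of order 66, there are φ(d) elements of order d for each divisor d of 66, and zero for non-divisors.
22 = 2 · 11 divides 66, and φ(22) = 10.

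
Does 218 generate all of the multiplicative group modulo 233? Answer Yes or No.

No

φ(233) = 233 − 1 = 232 = 2^3 · 29.
It suffices to check that the order of 218 is not a proper divisor of 232: compute 218^(232/q) for q ∈ {2, 29}.
218^116 ≡ 1 (mod 233)  [q = 2: ≡ 1 ✗]
218^8 ≡ 135 (mod 233)  [q = 29: ≢ 1 ✓]
218^116 ≡ 1 shows ord(218) | 116, strictly less than φ(233); not a primitive root.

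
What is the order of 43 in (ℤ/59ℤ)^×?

58

By Lagrange's theorem, ord_59(43) divides φ(59) = 59 − 1 = 58 = 2 · 29.
Divisors of 58: 1, 2, 29, 58.
Evaluate successive powers at the divisors of 58:
43^1 ≡ 43 (mod 59)
43^2 ≡ 20 (mod 59)
43^29 ≡ 58 (mod 59)
43^58 ≡ 1 (mod 59) ✓
The smallest such exponent is 58, so the order of 43 is 58.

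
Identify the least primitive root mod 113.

φ(113) = 113 − 1 = 112 = 2^4 · 7.
Test candidates g = 2, 3, … against the prime factors q ∈ {2, 7} of φ(113): g is a generator iff g^(112/q) ≢ 1 for every such q.
g = 2: 2^56 ≡ 1 — hits 1, so not a primitive root.
g = 3: 3^56 ≡ 112; 3^16 ≡ 49 — none is 1, so 3 is a primitive root.
The smallest primitive root modulo 113 is 3.

3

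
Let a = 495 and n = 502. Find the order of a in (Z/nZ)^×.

250

ord(495) | φ(502) = φ(2)·φ(251) = 1·250 = 250 = 2 · 5^3.
Divisors of 250: 1, 2, 5, 10, 25, 50, 125, 250.
Compute 495^d (mod 502) for the divisors d until we hit 1:
495^1 ≡ 495 (mod 502)
495^2 ≡ 49 (mod 502)
495^5 ≡ 261 (mod 502)
495^10 ≡ 351 (mod 502)
495^25 ≡ 353 (mod 502)
495^50 ≡ 113 (mod 502)
495^125 ≡ 501 (mod 502)
495^250 ≡ 1 (mod 502) ✓
So ord_502(495) = 250.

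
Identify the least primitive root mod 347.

2

φ(347) = 347 − 1 = 346 = 2 · 173.
Test candidates g = 2, 3, … against the prime factors q ∈ {2, 173} of φ(347): g is a generator iff g^(346/q) ≢ 1 for every such q.
g = 2: 2^173 ≡ 346; 2^2 ≡ 4 — none is 1, so 2 is a primitive root.
The smallest primitive root modulo 347 is 2.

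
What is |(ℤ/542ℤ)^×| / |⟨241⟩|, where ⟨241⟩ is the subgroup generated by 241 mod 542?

18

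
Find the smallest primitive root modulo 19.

2

φ(19) = 19 − 1 = 18 = 2 · 3^2.
Test candidates g = 2, 3, … against the prime factors q ∈ {2, 3} of φ(19): g is a generator iff g^(18/q) ≢ 1 for every such q.
g = 2: 2^9 ≡ 18; 2^6 ≡ 7 — none is 1, so 2 is a primitive root.
The smallest primitive root modulo 19 is 2.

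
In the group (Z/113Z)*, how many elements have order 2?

1

φ(113) = 113 − 1 = 112 = 2^4 · 7.
Since (Z/113Z)^× is cyclic of order 112, the number of elements of order d is φ(d) when d | 112 and 0 otherwise.
2 | 112, and φ(2) = 2 − 1 = 1.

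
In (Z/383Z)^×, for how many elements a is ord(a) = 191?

190

φ(383) = 383 − 1 = 382 = 2 · 191.
Since (Z/383Z)^× is cyclic of order 382, the number of elements of order d is φ(d) when d | 382 and 0 otherwise.
191 | 382, and φ(191) = 191 − 1 = 190.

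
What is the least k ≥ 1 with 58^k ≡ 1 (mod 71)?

35

By Lagrange's theorem, ord_71(58) divides φ(71) = 71 − 1 = 70 = 2 · 5 · 7.
Divisors of 70: 1, 2, 5, 7, 10, 14, 35, 70.
Evaluate successive powers at the divisors of 70:
58^1 ≡ 58 (mod 71)
58^2 ≡ 27 (mod 71)
58^5 ≡ 37 (mod 71)
58^7 ≡ 5 (mod 71)
58^10 ≡ 20 (mod 71)
58^14 ≡ 25 (mod 71)
58^35 ≡ 1 (mod 71) ✓
The smallest such exponent is 35, so the order of 58 is 35.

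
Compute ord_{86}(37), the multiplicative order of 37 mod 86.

6

Since 37 ∈ (Z/86Z)^×, its order divides φ(86) = φ(2)·φ(43) = 1·42 = 42 = 2 · 3 · 7.
Divisors of 42: 1, 2, 3, 6, 7, 14, 21, 42.
Evaluate successive powers at the divisors of 42:
37^1 ≡ 37 (mod 86)
37^2 ≡ 79 (mod 86)
37^3 ≡ 85 (mod 86)
37^6 ≡ 1 (mod 86) ✓
Therefore the multiplicative order of 37 modulo 86 is 6.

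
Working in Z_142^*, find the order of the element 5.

5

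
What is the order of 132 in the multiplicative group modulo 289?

68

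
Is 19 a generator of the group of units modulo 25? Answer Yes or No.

No

φ(25) = φ(5^2) = 5·(5−1) = 20 = 2^2 · 5.
Test 19^(20/q) mod 25 for each prime factor q of 20:
19^10 ≡ 1 (mod 25)  [q = 2: ≡ 1 ✗]
19^4 ≡ 21 (mod 25)  [q = 5: ≢ 1 ✓]
19^10 ≡ 1 shows ord(19) | 10, strictly less than φ(25); not a primitive root.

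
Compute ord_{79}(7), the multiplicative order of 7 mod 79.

By Lagrange's theorem, ord_79(7) divides φ(79) = 79 − 1 = 78 = 2 · 3 · 13.
Divisors of 78: 1, 2, 3, 6, 13, 26, 39, 78.
Test each divisor d:
7^1 ≡ 7
7^2 ≡ 49
7^3 ≡ 27
7^6 ≡ 18
7^13 ≡ 56
7^26 ≡ 55
7^39 ≡ 78
7^78 ≡ 1
So ord_79(7) = 78.

78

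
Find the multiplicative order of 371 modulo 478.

17

Since 371 ∈ (Z/478Z)^×, its order divides φ(478) = φ(2)·φ(239) = 1·238 = 238 = 2 · 7 · 17.
Divisors of 238: 1, 2, 7, 14, 17, 34, 119, 238.
Compute 371^d (mod 478) for the divisors d until we hit 1:
371^1 ≡ 371
371^2 ≡ 455
371^7 ≡ 275
371^14 ≡ 101
371^17 ≡ 1
The smallest such exponent is 17, so the order of 371 is 17.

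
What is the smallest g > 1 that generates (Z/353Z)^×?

3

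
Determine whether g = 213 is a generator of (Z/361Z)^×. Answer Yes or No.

No

φ(361) = φ(19^2) = 19·(19−1) = 342 = 2 · 3^2 · 19.
An element g generates (Z/361Z)^× iff g^(342/q) ≢ 1 (mod 361) for each prime q ∈ {2, 3, 19}.
213^171 ≡ 1 (mod 361)  [q = 2: ≡ 1 ✗]
213^114 ≡ 68 (mod 361)  [q = 3: ≢ 1 ✓]
213^18 ≡ 153 (mod 361)  [q = 19: ≢ 1 ✓]
213^171 ≡ 1 shows ord(213) | 171, strictly less than φ(361); not a primitive root.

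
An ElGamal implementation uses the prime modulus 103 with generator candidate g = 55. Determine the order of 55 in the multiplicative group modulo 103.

51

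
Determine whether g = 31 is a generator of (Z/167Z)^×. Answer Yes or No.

No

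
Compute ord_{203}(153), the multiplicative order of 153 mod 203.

ord(153) | φ(203) = φ(7·29) = (7−1)·(29−1) = 6·28 = 168 = 2^3 · 3 · 7.
Divisors of 168: 1, 2, 3, 4, 6, 7, 8, 12, 14, 21, 24, 28, 42, 56, 84, 168.
Check 153^d mod 203 for each divisor in increasing order:
153^1 ≡ 153 (mod 203)
153^2 ≡ 64 (mod 203)
153^3 ≡ 48 (mod 203)
153^4 ≡ 36 (mod 203)
153^6 ≡ 71 (mod 203)
153^7 ≡ 104 (mod 203)
153^8 ≡ 78 (mod 203)
153^12 ≡ 169 (mod 203)
153^14 ≡ 57 (mod 203)
153^21 ≡ 41 (mod 203)
153^24 ≡ 141 (mod 203)
153^28 ≡ 1 (mod 203) ✓
The smallest such exponent is 28, so the order of 153 is 28.

28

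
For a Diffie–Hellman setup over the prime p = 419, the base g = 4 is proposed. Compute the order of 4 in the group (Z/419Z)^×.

209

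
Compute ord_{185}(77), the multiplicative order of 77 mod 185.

36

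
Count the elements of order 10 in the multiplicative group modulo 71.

4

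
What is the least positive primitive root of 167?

5

φ(167) = 167 − 1 = 166 = 2 · 83.
Test candidates g = 2, 3, … against the prime factors q ∈ {2, 83} of φ(167): g is a generator iff g^(166/q) ≢ 1 for every such q.
g = 2: 2^83 ≡ 1 — hits 1, so not a primitive root.
g = 3: 3^83 ≡ 1 — hits 1, so not a primitive root.
g = 4: 4^83 ≡ 1 — hits 1, so not a primitive root.
g = 5: 5^83 ≡ 166; 5^2 ≡ 25 — none is 1, so 5 is a primitive root.
The smallest primitive root modulo 167 is 5.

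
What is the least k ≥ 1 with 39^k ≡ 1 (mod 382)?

5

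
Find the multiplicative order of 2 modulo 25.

20

The order of 2 must divide φ(25) = φ(5^2) = 5·(5−1) = 20 = 2^2 · 5.
Divisors of 20: 1, 2, 4, 5, 10, 20.
Evaluate successive powers at the divisors of 20:
2^1 ≡ 2 (mod 25)
2^2 ≡ 4 (mod 25)
2^4 ≡ 16 (mod 25)
2^5 ≡ 7 (mod 25)
2^10 ≡ 24 (mod 25)
2^20 ≡ 1 (mod 25) ✓
So ord_25(2) = 20.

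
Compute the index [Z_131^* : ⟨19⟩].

5

Since 19 ∈ (Z/131Z)^×, its order divides φ(131) = 131 − 1 = 130 = 2 · 5 · 13.
Divisors of 130: 1, 2, 5, 10, 13, 26, 65, 130.
Check 19^d mod 131 for each divisor in increasing order:
19^1 ≡ 19 (mod 131)
19^2 ≡ 99 (mod 131)
19^5 ≡ 68 (mod 131)
19^10 ≡ 39 (mod 131)
19^13 ≡ 130 (mod 131)
19^26 ≡ 1 (mod 131) ✓
Thus |⟨19⟩| = ord(19) = 26.
Index = |(Z/131Z)^×| / |⟨19⟩| = 130 / 26 = 5.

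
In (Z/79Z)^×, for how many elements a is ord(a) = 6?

2

φ(79) = 79 − 1 = 78 = 2 · 3 · 13.
(Z/79Z)^× is cyclic (|G| = 78); a cyclic group of order m has exactly φ(d) elements of each order d | m, and none otherwise.
6 = 2 · 3 divides 78, and φ(6) = 2.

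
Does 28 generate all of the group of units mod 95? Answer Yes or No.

No

95 = 5 · 19 is a product of two distinct odd primes, so (Z/95Z)^× ≅ (Z/5Z)^× × (Z/19Z)^× is not cyclic.
No primitive root modulo 95 exists; in particular 28 is not one.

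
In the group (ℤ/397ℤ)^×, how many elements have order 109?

0

φ(397) = 397 − 1 = 396 = 2^2 · 3^2 · 11.
(Z/397Z)^× is cyclic (|G| = 396); a cyclic group of order m has exactly φ(d) elements of each order d | m, and none otherwise.
Here 396 is not a multiple of 109, so there are no elements of order 109.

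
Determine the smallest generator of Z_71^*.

7

φ(71) = 71 − 1 = 70 = 2 · 5 · 7.
g is a primitive root iff g^(70/q) ≢ 1 (mod 71) for each prime q ∈ {2, 5, 7}.
g = 2: 2^35 ≡ 1 — hits 1, so not a primitive root.
g = 3: 3^35 ≡ 1 — hits 1, so not a primitive root.
g = 4: 4^35 ≡ 1 — hits 1, so not a primitive root.
g = 5: 5^35 ≡ 1 — hits 1, so not a primitive root.
g = 6: 6^35 ≡ 1 — hits 1, so not a primitive root.
g = 7: 7^35 ≡ 70; 7^14 ≡ 54; 7^10 ≡ 45 — none is 1, so 7 is a primitive root.
The smallest primitive root modulo 71 is 7.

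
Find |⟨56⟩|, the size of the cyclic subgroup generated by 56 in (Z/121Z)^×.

ord(56) | φ(121) = φ(11^2) = 11·(11−1) = 110 = 2 · 5 · 11.
Divisors of 110: 1, 2, 5, 10, 11, 22, 55, 110.
Compute 56^d (mod 121) for the divisors d until we hit 1:
56^1 ≡ 56
56^2 ≡ 111
56^5 ≡ 34
56^10 ≡ 67
56^11 ≡ 1
Therefore the multiplicative order of 56 modulo 121 is 11.

11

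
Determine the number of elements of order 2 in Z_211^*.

φ(211) = 211 − 1 = 210 = 2 · 3 · 5 · 7.
(Z/211Z)^× is cyclic (|G| = 210); a cyclic group of order m has exactly φ(d) elements of each order d | m, and none otherwise.
2 | 210, and φ(2) = 2 − 1 = 1.

1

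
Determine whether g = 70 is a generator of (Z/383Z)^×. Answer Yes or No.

Yes

φ(383) = 383 − 1 = 382 = 2 · 191.
It suffices to check that the order of 70 is not a proper divisor of 382: compute 70^(382/q) for q ∈ {2, 191}.
70^191 ≡ 382 (mod 383)  [q = 2: ≢ 1 ✓]
70^2 ≡ 304 (mod 383)  [q = 191: ≢ 1 ✓]
Every test exponent gives a nontrivial residue, hence 70 generates the full group.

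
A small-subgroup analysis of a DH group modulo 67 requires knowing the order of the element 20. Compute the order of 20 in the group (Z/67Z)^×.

66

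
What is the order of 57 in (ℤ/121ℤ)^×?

The order of 57 must divide φ(121) = φ(11^2) = 11·(11−1) = 110 = 2 · 5 · 11.
Divisors of 110: 1, 2, 5, 10, 11, 22, 55, 110.
Check 57^d mod 121 for each divisor in increasing order:
57^1 ≡ 57
57^2 ≡ 103
57^5 ≡ 76
57^10 ≡ 89
57^11 ≡ 112
57^22 ≡ 81
57^55 ≡ 120
57^110 ≡ 1
Therefore the multiplicative order of 57 modulo 121 is 110.

110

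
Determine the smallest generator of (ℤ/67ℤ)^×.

2

φ(67) = 67 − 1 = 66 = 2 · 3 · 11.
Test candidates g = 2, 3, … against the prime factors q ∈ {2, 3, 11} of φ(67): g is a generator iff g^(66/q) ≢ 1 for every such q.
g = 2: 2^33 ≡ 66; 2^22 ≡ 37; 2^6 ≡ 64 — none is 1, so 2 is a primitive root.
The smallest primitive root modulo 67 is 2.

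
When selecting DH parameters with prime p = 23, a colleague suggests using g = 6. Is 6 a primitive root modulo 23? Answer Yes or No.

No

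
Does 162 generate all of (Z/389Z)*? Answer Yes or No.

φ(389) = 389 − 1 = 388 = 2^2 · 97.
162 is a primitive root mod 389 iff 162^(φ(389)/q) ≢ 1 for every prime q | φ(389), i.e. q ∈ {2, 97}.
162^194 ≡ 388 (mod 389)  [q = 2: ≢ 1 ✓]
162^4 ≡ 85 (mod 389)  [q = 97: ≢ 1 ✓]
None equal 1, so ord_389(162) = 388: 162 is a primitive root.

Yes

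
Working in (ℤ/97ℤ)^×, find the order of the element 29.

96

Since 29 ∈ (Z/97Z)^×, its order divides φ(97) = 97 − 1 = 96 = 2^5 · 3.
Divisors of 96: 1, 2, 3, 4, 6, 8, 12, 16, 24, 32, 48, 96.
Compute 29^d (mod 97) for the divisors d until we hit 1:
29^1 ≡ 29 (mod 97)
29^2 ≡ 65 (mod 97)
29^3 ≡ 42 (mod 97)
29^4 ≡ 54 (mod 97)
29^6 ≡ 18 (mod 97)
29^8 ≡ 6 (mod 97)
29^12 ≡ 33 (mod 97)
29^16 ≡ 36 (mod 97)
29^24 ≡ 22 (mod 97)
29^32 ≡ 35 (mod 97)
29^48 ≡ 96 (mod 97)
29^96 ≡ 1 (mod 97) ✓
The smallest such exponent is 96, so the order of 29 is 96.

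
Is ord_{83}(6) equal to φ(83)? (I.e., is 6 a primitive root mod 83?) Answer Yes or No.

Yes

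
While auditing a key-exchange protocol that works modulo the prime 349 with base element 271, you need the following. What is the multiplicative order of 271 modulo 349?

The order of 271 must divide φ(349) = 349 − 1 = 348 = 2^2 · 3 · 29.
Divisors of 348: 1, 2, 3, 4, 6, 12, 29, 58, 87, 116, 174, 348.
Test each divisor d:
271^1 ≡ 271 (mod 349)
271^2 ≡ 151 (mod 349)
271^3 ≡ 88 (mod 349)
271^4 ≡ 116 (mod 349)
271^6 ≡ 66 (mod 349)
271^12 ≡ 168 (mod 349)
271^29 ≡ 226 (mod 349)
271^58 ≡ 122 (mod 349)
271^87 ≡ 1 (mod 349) ✓
Hence ord(271) = 87.

87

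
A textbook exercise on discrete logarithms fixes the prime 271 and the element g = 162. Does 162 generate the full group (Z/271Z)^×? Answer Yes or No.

No

φ(271) = 271 − 1 = 270 = 2 · 3^3 · 5.
162 is a primitive root mod 271 iff 162^(φ(271)/q) ≢ 1 for every prime q | φ(271), i.e. q ∈ {2, 3, 5}.
162^135 ≡ 1 (mod 271)  [q = 2: ≡ 1 ✗]
162^90 ≡ 242 (mod 271)  [q = 3: ≢ 1 ✓]
162^54 ≡ 100 (mod 271)  [q = 5: ≢ 1 ✓]
162^135 ≡ 1 shows ord(162) | 135, strictly less than φ(271); not a primitive root.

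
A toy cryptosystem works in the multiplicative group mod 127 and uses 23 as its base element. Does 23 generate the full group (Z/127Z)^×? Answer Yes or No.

Yes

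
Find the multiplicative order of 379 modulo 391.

176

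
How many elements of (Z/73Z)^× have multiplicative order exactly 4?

2

φ(73) = 73 − 1 = 72 = 2^3 · 3^2.
(Z/73Z)^× is cyclic (|G| = 72); a cyclic group of order m has exactly φ(d) elements of each order d | m, and none otherwise.
4 = 2^2 divides 72, and φ(4) = 2.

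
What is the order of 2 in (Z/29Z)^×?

28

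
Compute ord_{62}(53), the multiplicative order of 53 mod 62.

30

Since 53 ∈ (Z/62Z)^×, its order divides φ(62) = φ(2)·φ(31) = 1·30 = 30 = 2 · 3 · 5.
Divisors of 30: 1, 2, 3, 5, 6, 10, 15, 30.
Compute 53^d (mod 62) for the divisors d until we hit 1:
53^1 ≡ 53 (mod 62)
53^2 ≡ 19 (mod 62)
53^3 ≡ 15 (mod 62)
53^5 ≡ 37 (mod 62)
53^6 ≡ 39 (mod 62)
53^10 ≡ 5 (mod 62)
53^15 ≡ 61 (mod 62)
53^30 ≡ 1 (mod 62) ✓
The smallest such exponent is 30, so the order of 53 is 30.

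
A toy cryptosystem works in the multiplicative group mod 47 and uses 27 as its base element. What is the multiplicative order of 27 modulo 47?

23

ord(27) | φ(47) = 47 − 1 = 46 = 2 · 23.
Divisors of 46: 1, 2, 23, 46.
Evaluate successive powers at the divisors of 46:
27^1 ≡ 27 (mod 47)
27^2 ≡ 24 (mod 47)
27^23 ≡ 1 (mod 47) ✓
Hence ord(27) = 23.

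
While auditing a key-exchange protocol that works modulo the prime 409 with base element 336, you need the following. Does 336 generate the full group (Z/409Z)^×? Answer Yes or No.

Yes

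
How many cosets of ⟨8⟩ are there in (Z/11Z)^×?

1

The order of 8 must divide φ(11) = 11 − 1 = 10 = 2 · 5.
Divisors of 10: 1, 2, 5, 10.
Test each divisor d:
8^1 ≡ 8 (mod 11)
8^2 ≡ 9 (mod 11)
8^5 ≡ 10 (mod 11)
8^10 ≡ 1 (mod 11) ✓
So ord_11(8) = 10, hence |⟨8⟩| = 10.
Index = |(Z/11Z)^×| / |⟨8⟩| = 10 / 10 = 1.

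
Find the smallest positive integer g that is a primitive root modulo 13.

2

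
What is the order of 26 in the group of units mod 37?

3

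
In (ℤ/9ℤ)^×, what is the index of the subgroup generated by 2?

By Lagrange's theorem, ord_9(2) divides φ(9) = φ(3^2) = 3·(3−1) = 6 = 2 · 3.
Divisors of 6: 1, 2, 3, 6.
Evaluate successive powers at the divisors of 6:
2^1 ≡ 2 (mod 9)
2^2 ≡ 4 (mod 9)
2^3 ≡ 8 (mod 9)
2^6 ≡ 1 (mod 9) ✓
The order of 2 is 6, so the subgroup it generates has 6 elements.
[(Z/9Z)^× : ⟨2⟩] = 6/6 = 1.

1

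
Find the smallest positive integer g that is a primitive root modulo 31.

3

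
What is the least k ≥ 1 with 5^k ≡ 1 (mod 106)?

52

Since 5 ∈ (Z/106Z)^×, its order divides φ(106) = φ(2)·φ(53) = 1·52 = 52 = 2^2 · 13.
Divisors of 52: 1, 2, 4, 13, 26, 52.
Evaluate successive powers at the divisors of 52:
5^1 ≡ 5 (mod 106)
5^2 ≡ 25 (mod 106)
5^4 ≡ 95 (mod 106)
5^13 ≡ 23 (mod 106)
5^26 ≡ 105 (mod 106)
5^52 ≡ 1 (mod 106) ✓
Therefore the multiplicative order of 5 modulo 106 is 52.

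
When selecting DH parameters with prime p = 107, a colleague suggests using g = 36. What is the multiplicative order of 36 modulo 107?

ord(36) | φ(107) = 107 − 1 = 106 = 2 · 53.
Divisors of 106: 1, 2, 53, 106.
Evaluate successive powers at the divisors of 106:
36^1 ≡ 36 (mod 107)
36^2 ≡ 12 (mod 107)
36^53 ≡ 1 (mod 107) ✓
Hence ord(36) = 53.

53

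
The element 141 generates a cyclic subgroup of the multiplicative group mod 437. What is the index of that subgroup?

6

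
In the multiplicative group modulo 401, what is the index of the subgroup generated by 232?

By Lagrange's theorem, ord_401(232) divides φ(401) = 401 − 1 = 400 = 2^4 · 5^2.
Divisors of 400: 1, 2, 4, 5, 8, 10, 16, 20, 25, 40, 50, 80, 100, 200, 400.
Compute 232^d (mod 401) for the divisors d until we hit 1:
232^1 ≡ 232 (mod 401)
232^2 ≡ 90 (mod 401)
232^4 ≡ 80 (mod 401)
232^5 ≡ 114 (mod 401)
232^8 ≡ 385 (mod 401)
232^10 ≡ 164 (mod 401)
232^16 ≡ 256 (mod 401)
232^20 ≡ 29 (mod 401)
232^25 ≡ 98 (mod 401)
232^40 ≡ 39 (mod 401)
232^50 ≡ 381 (mod 401)
232^80 ≡ 318 (mod 401)
232^100 ≡ 400 (mod 401)
232^200 ≡ 1 (mod 401) ✓
Thus |⟨232⟩| = ord(232) = 200.
[(Z/401Z)^× : ⟨232⟩] = 400/200 = 2.

2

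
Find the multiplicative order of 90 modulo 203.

28

By Lagrange's theorem, ord_203(90) divides φ(203) = φ(7·29) = (7−1)·(29−1) = 6·28 = 168 = 2^3 · 3 · 7.
Divisors of 168: 1, 2, 3, 4, 6, 7, 8, 12, 14, 21, 24, 28, 42, 56, 84, 168.
Compute 90^d (mod 203) for the divisors d until we hit 1:
90^1 ≡ 90 (mod 203)
90^2 ≡ 183 (mod 203)
90^3 ≡ 27 (mod 203)
90^4 ≡ 197 (mod 203)
90^6 ≡ 120 (mod 203)
90^7 ≡ 41 (mod 203)
90^8 ≡ 36 (mod 203)
90^12 ≡ 190 (mod 203)
90^14 ≡ 57 (mod 203)
90^21 ≡ 104 (mod 203)
90^24 ≡ 169 (mod 203)
90^28 ≡ 1 (mod 203) ✓
The smallest such exponent is 28, so the order of 90 is 28.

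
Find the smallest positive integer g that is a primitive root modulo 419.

2

φ(419) = 419 − 1 = 418 = 2 · 11 · 19.
g is a primitive root iff g^(418/q) ≢ 1 (mod 419) for each prime q ∈ {2, 11, 19}.
g = 2: 2^209 ≡ 418; 2^38 ≡ 334; 2^22 ≡ 114 — none is 1, so 2 is a primitive root.
The smallest primitive root modulo 419 is 2.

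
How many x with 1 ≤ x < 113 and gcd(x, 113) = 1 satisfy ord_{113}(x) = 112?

φ(113) = 113 − 1 = 112 = 2^4 · 7.
(Z/113Z)^× is cyclic (|G| = 112); a cyclic group of order m has exactly φ(d) elements of each order d | m, and none otherwise.
112 = 2^4 · 7 divides 112, and φ(112) = 48.

48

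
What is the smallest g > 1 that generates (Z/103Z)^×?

5

φ(103) = 103 − 1 = 102 = 2 · 3 · 17.
Test candidates g = 2, 3, … against the prime factors q ∈ {2, 3, 17} of φ(103): g is a generator iff g^(102/q) ≢ 1 for every such q.
g = 2: 2^51 ≡ 1 — hits 1, so not a primitive root.
g = 3: 3^51 ≡ 102; 3^34 ≡ 1 — hits 1, so not a primitive root.
g = 4: 4^51 ≡ 1 — hits 1, so not a primitive root.
g = 5: 5^51 ≡ 102; 5^34 ≡ 56; 5^6 ≡ 72 — none is 1, so 5 is a primitive root.
The smallest primitive root modulo 103 is 5.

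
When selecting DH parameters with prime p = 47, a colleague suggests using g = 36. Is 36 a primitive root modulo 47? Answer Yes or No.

No

φ(47) = 47 − 1 = 46 = 2 · 23.
An element g generates (Z/47Z)^× iff g^(46/q) ≢ 1 (mod 47) for each prime q ∈ {2, 23}.
36^23 ≡ 1 (mod 47)  [q = 2: ≡ 1 ✗]
36^2 ≡ 27 (mod 47)  [q = 23: ≢ 1 ✓]
36^23 ≡ 1 shows ord(36) | 23, strictly less than φ(47); not a primitive root.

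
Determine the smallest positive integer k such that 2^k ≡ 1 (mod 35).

Since 2 ∈ (Z/35Z)^×, its order divides φ(35) = φ(5·7) = (5−1)·(7−1) = 4·6 = 24 = 2^3 · 3.
Divisors of 24: 1, 2, 3, 4, 6, 8, 12, 24.
Test each divisor d:
2^1 ≡ 2 (mod 35)
2^2 ≡ 4 (mod 35)
2^3 ≡ 8 (mod 35)
2^4 ≡ 16 (mod 35)
2^6 ≡ 29 (mod 35)
2^8 ≡ 11 (mod 35)
2^12 ≡ 1 (mod 35) ✓
Hence ord(2) = 12.

12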